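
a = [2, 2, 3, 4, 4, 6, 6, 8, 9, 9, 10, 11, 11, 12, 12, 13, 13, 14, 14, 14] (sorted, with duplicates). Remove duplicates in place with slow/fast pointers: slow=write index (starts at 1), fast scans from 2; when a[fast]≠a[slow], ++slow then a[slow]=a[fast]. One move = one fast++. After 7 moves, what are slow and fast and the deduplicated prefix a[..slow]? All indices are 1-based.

slow=5, fast=9, prefix=[2, 3, 4, 6, 8]

slow=1 fast=2: a[fast]=2=a[slow] dup, fast++
slow=1 fast=3: a[fast]=3≠a[slow]=2 write a[2]=3, slow++,fast++
slow=2 fast=4: a[fast]=4≠a[slow]=3 write a[3]=4, slow++,fast++
slow=3 fast=5: a[fast]=4=a[slow] dup, fast++
slow=3 fast=6: a[fast]=6≠a[slow]=4 write a[4]=6, slow++,fast++
slow=4 fast=7: a[fast]=6=a[slow] dup, fast++
slow=4 fast=8: a[fast]=8≠a[slow]=6 write a[5]=8, slow++,fast++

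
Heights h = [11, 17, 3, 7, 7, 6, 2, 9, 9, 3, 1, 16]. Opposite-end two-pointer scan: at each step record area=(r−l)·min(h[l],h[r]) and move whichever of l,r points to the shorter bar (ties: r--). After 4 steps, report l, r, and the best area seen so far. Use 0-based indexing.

[0,11] min(11,16)*11=121 best=121 * → l++
[1,11] min(17,16)*10=160 best=160 * → r--
[1,10] min(17,1)*9=9 best=160 → r--
[1,9] min(17,3)*8=24 best=160 → r--

l=1, r=8, best area=160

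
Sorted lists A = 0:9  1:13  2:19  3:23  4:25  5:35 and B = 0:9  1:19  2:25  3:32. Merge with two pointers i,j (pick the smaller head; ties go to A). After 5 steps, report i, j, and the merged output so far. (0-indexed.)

i=0 j=0: A[i]=9<=B[j]=9 take 9, i++
i=1 j=0: A[i]=13>B[j]=9 take 9, j++
i=1 j=1: A[i]=13<=B[j]=19 take 13, i++
i=2 j=1: A[i]=19<=B[j]=19 take 19, i++
i=3 j=1: A[i]=23>B[j]=19 take 19, j++

i=3, j=2, merged so far=[9, 9, 13, 19, 19]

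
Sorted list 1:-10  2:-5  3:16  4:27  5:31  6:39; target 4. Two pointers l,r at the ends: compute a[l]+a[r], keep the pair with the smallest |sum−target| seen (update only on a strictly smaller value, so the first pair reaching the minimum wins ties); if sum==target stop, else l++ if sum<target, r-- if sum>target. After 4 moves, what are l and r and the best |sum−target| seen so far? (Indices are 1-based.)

l=1, r=2, best |Δ|=2

l=1 r=6: -10+39=29 d=25 *, r--
l=1 r=5: -10+31=21 d=17 *, r--
l=1 r=4: -10+27=17 d=13 *, r--
l=1 r=3: -10+16=6 d=2 *, r--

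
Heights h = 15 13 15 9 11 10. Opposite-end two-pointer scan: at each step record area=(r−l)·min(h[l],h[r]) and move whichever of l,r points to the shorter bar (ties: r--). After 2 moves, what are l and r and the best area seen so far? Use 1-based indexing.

l=1, r=4, best area=50

[1,6] min(15,10)*5=50 best=50 * → r--
[1,5] min(15,11)*4=44 best=50 → r--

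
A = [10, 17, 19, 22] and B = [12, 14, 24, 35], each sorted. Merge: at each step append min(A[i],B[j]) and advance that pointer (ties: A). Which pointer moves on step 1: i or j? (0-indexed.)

i

[i=0,j=0] A[i]=10<=B[j]=12 take 10 → i++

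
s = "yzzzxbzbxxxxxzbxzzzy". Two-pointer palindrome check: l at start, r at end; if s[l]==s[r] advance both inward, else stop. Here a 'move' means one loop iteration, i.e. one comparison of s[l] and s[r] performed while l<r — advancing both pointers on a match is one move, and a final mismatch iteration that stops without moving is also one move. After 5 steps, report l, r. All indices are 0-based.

[0,19] 'y'=='y' → l++,r--
[1,18] 'z'=='z' → l++,r--
[2,17] 'z'=='z' → l++,r--
[3,16] 'z'=='z' → l++,r--
[4,15] 'x'=='x' → l++,r--

l=5, r=14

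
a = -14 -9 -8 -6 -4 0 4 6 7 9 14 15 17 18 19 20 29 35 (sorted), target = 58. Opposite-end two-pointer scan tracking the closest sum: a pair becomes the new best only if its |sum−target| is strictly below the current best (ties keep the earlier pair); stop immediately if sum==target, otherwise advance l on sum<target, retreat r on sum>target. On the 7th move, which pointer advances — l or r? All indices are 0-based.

l=0 r=17: -14+35=21 d=37 *, l++
l=1 r=17: -9+35=26 d=32 *, l++
l=2 r=17: -8+35=27 d=31 *, l++
l=3 r=17: -6+35=29 d=29 *, l++
l=4 r=17: -4+35=31 d=27 *, l++
l=5 r=17: 0+35=35 d=23 *, l++
l=6 r=17: 4+35=39 d=19 *, l++

l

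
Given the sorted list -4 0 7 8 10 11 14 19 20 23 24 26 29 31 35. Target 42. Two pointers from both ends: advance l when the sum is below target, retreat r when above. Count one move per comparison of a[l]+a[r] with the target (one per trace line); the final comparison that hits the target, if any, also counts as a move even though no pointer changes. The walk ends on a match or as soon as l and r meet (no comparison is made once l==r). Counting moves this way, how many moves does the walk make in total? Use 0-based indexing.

3 moves

[0,14] -4+35=31 <42 → l++
[1,14] 0+35=35 <42 → l++
[2,14] 7+35=42 → found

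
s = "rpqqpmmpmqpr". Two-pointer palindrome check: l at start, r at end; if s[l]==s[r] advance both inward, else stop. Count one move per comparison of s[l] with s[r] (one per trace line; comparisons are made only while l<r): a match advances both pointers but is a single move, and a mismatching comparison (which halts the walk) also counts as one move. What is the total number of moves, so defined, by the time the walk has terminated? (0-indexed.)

4 moves

l=0 r=11: 'r'=='r', l++,r--
l=1 r=10: 'p'=='p', l++,r--
l=2 r=9: 'q'=='q', l++,r--
l=3 r=8: 'q'!='m', stop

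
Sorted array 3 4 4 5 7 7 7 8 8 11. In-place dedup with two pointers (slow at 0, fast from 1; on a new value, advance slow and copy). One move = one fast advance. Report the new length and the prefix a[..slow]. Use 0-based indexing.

(s=0,f=1) a[fast]=4≠a[slow]=3 write a[1]=4 → slow++,fast++
(s=1,f=2) a[fast]=4=a[slow] dup → fast++
(s=1,f=3) a[fast]=5≠a[slow]=4 write a[2]=5 → slow++,fast++
(s=2,f=4) a[fast]=7≠a[slow]=5 write a[3]=7 → slow++,fast++
(s=3,f=5) a[fast]=7=a[slow] dup → fast++
(s=3,f=6) a[fast]=7=a[slow] dup → fast++
(s=3,f=7) a[fast]=8≠a[slow]=7 write a[4]=8 → slow++,fast++
(s=4,f=8) a[fast]=8=a[slow] dup → fast++
(s=4,f=9) a[fast]=11≠a[slow]=8 write a[5]=11 → slow++,fast++

length 6; prefix = [3, 4, 5, 7, 8, 11]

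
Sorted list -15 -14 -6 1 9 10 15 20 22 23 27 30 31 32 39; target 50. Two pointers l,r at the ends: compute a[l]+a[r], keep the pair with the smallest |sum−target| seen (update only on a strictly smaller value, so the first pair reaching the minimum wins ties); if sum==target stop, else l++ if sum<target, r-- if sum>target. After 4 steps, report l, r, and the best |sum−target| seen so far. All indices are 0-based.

l=0 r=14: -15+39=24 d=26 *, l++
l=1 r=14: -14+39=25 d=25 *, l++
l=2 r=14: -6+39=33 d=17 *, l++
l=3 r=14: 1+39=40 d=10 *, l++

l=4, r=14, best |Δ|=10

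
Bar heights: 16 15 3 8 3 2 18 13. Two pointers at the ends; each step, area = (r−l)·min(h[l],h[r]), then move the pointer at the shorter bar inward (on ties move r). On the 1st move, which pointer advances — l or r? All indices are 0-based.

l=0 r=7: min(16,13)*7=91 best=91 *, r--

r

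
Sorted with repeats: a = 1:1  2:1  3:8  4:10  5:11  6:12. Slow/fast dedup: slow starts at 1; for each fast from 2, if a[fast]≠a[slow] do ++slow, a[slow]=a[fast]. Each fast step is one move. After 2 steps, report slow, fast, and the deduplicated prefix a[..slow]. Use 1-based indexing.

slow=2, fast=4, prefix=[1, 8]

slow=1 fast=2: a[fast]=1=a[slow] dup, fast++
slow=1 fast=3: a[fast]=8≠a[slow]=1 write a[2]=8, slow++,fast++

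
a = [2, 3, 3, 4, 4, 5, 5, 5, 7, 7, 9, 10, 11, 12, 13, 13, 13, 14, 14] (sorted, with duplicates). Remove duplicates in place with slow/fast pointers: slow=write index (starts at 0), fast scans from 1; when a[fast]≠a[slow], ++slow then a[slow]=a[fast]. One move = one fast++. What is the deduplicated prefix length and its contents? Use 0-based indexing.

slow=0 fast=1: a[fast]=3≠a[slow]=2 write a[1]=3, slow++,fast++
slow=1 fast=2: a[fast]=3=a[slow] dup, fast++
slow=1 fast=3: a[fast]=4≠a[slow]=3 write a[2]=4, slow++,fast++
slow=2 fast=4: a[fast]=4=a[slow] dup, fast++
slow=2 fast=5: a[fast]=5≠a[slow]=4 write a[3]=5, slow++,fast++
slow=3 fast=6: a[fast]=5=a[slow] dup, fast++
slow=3 fast=7: a[fast]=5=a[slow] dup, fast++
slow=3 fast=8: a[fast]=7≠a[slow]=5 write a[4]=7, slow++,fast++
slow=4 fast=9: a[fast]=7=a[slow] dup, fast++
slow=4 fast=10: a[fast]=9≠a[slow]=7 write a[5]=9, slow++,fast++
slow=5 fast=11: a[fast]=10≠a[slow]=9 write a[6]=10, slow++,fast++
slow=6 fast=12: a[fast]=11≠a[slow]=10 write a[7]=11, slow++,fast++
slow=7 fast=13: a[fast]=12≠a[slow]=11 write a[8]=12, slow++,fast++
slow=8 fast=14: a[fast]=13≠a[slow]=12 write a[9]=13, slow++,fast++
slow=9 fast=15: a[fast]=13=a[slow] dup, fast++
slow=9 fast=16: a[fast]=13=a[slow] dup, fast++
slow=9 fast=17: a[fast]=14≠a[slow]=13 write a[10]=14, slow++,fast++
slow=10 fast=18: a[fast]=14=a[slow] dup, fast++

length 11; prefix = [2, 3, 4, 5, 7, 9, 10, 11, 12, 13, 14]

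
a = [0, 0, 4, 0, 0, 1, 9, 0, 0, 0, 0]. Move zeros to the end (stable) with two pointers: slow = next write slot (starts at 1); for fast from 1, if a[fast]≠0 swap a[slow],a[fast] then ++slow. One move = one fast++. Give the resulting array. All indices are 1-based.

slow=1 fast=1: a[fast]=0, fast++
slow=1 fast=2: a[fast]=0, fast++
slow=1 fast=3: a[fast]=4≠0 swap→a[1]=4, slow++,fast++
slow=2 fast=4: a[fast]=0, fast++
slow=2 fast=5: a[fast]=0, fast++
slow=2 fast=6: a[fast]=1≠0 swap→a[2]=1, slow++,fast++
slow=3 fast=7: a[fast]=9≠0 swap→a[3]=9, slow++,fast++
slow=4 fast=8: a[fast]=0, fast++
slow=4 fast=9: a[fast]=0, fast++
slow=4 fast=10: a[fast]=0, fast++
slow=4 fast=11: a[fast]=0, fast++

[4, 1, 9, 0, 0, 0, 0, 0, 0, 0, 0]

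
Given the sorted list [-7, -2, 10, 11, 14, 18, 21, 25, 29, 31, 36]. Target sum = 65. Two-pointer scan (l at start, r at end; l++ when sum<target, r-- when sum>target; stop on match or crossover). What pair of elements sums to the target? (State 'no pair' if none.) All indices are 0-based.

(29, 36)

l=0 r=10: -7+36=29 <65, l++
l=1 r=10: -2+36=34 <65, l++
l=2 r=10: 10+36=46 <65, l++
l=3 r=10: 11+36=47 <65, l++
l=4 r=10: 14+36=50 <65, l++
l=5 r=10: 18+36=54 <65, l++
l=6 r=10: 21+36=57 <65, l++
l=7 r=10: 25+36=61 <65, l++
l=8 r=10: 29+36=65, found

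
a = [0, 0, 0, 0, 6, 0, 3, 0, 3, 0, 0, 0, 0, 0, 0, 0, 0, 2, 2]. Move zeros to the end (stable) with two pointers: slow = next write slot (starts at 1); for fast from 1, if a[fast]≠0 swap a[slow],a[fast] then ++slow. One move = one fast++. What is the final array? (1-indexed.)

[6, 3, 3, 2, 2, 0, 0, 0, 0, 0, 0, 0, 0, 0, 0, 0, 0, 0, 0]

(s=1,f=1) a[fast]=0 → fast++
(s=1,f=2) a[fast]=0 → fast++
(s=1,f=3) a[fast]=0 → fast++
(s=1,f=4) a[fast]=0 → fast++
(s=1,f=5) a[fast]=6≠0 swap→a[1]=6 → slow++,fast++
(s=2,f=6) a[fast]=0 → fast++
(s=2,f=7) a[fast]=3≠0 swap→a[2]=3 → slow++,fast++
(s=3,f=8) a[fast]=0 → fast++
(s=3,f=9) a[fast]=3≠0 swap→a[3]=3 → slow++,fast++
(s=4,f=10) a[fast]=0 → fast++
(s=4,f=11) a[fast]=0 → fast++
(s=4,f=12) a[fast]=0 → fast++
(s=4,f=13) a[fast]=0 → fast++
(s=4,f=14) a[fast]=0 → fast++
(s=4,f=15) a[fast]=0 → fast++
(s=4,f=16) a[fast]=0 → fast++
(s=4,f=17) a[fast]=0 → fast++
(s=4,f=18) a[fast]=2≠0 swap→a[4]=2 → slow++,fast++
(s=5,f=19) a[fast]=2≠0 swap→a[5]=2 → slow++,fast++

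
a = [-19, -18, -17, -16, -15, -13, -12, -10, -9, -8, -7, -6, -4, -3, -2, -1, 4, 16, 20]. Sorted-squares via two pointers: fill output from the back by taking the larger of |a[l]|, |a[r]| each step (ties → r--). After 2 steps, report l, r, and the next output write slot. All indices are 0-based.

[0,18] |-19|<=|20| out[18]=400 → r--
[0,17] |-19|>|16| out[17]=361 → l++

l=1, r=17, next write slot=16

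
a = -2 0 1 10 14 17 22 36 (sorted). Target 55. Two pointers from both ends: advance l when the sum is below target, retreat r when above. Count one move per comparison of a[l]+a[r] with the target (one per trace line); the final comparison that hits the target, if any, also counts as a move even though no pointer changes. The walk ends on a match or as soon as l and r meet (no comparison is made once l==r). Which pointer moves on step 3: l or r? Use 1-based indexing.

l

l=1 r=8: -2+36=34 <55, l++
l=2 r=8: 0+36=36 <55, l++
l=3 r=8: 1+36=37 <55, l++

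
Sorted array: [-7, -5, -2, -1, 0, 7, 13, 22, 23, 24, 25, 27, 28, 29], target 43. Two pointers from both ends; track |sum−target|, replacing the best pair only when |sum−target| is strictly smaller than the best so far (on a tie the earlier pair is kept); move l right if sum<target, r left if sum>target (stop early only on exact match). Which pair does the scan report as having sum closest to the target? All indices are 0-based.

pair (13, 29) with sum 42 (|Δ|=1)

[0,13] -7+29=22 d=21 * → l++
[1,13] -5+29=24 d=19 * → l++
[2,13] -2+29=27 d=16 * → l++
[3,13] -1+29=28 d=15 * → l++
[4,13] 0+29=29 d=14 * → l++
[5,13] 7+29=36 d=7 * → l++
[6,13] 13+29=42 d=1 * → l++
[7,13] 22+29=51 d=8 → r--
[7,12] 22+28=50 d=7 → r--
[7,11] 22+27=49 d=6 → r--
[7,10] 22+25=47 d=4 → r--
[7,9] 22+24=46 d=3 → r--
[7,8] 22+23=45 d=2 → r--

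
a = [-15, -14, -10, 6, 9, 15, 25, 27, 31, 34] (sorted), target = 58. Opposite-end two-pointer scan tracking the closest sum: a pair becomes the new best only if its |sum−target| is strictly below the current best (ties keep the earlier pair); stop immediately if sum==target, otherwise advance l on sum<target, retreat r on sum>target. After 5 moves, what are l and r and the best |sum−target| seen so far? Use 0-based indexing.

[0,9] -15+34=19 d=39 * → l++
[1,9] -14+34=20 d=38 * → l++
[2,9] -10+34=24 d=34 * → l++
[3,9] 6+34=40 d=18 * → l++
[4,9] 9+34=43 d=15 * → l++

l=5, r=9, best |Δ|=15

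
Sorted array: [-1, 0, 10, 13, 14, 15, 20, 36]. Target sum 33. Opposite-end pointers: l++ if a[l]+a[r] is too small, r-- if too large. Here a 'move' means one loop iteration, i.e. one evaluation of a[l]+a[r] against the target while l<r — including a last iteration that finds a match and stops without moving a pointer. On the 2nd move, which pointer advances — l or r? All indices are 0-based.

[0,7] -1+36=35 >33 → r--
[0,6] -1+20=19 <33 → l++

l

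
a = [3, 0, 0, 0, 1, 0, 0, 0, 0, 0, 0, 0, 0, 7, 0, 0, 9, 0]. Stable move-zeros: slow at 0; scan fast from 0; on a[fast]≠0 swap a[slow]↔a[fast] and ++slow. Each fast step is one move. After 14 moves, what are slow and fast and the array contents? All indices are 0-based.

slow=3, fast=14, a=[3, 1, 7, 0, 0, 0, 0, 0, 0, 0, 0, 0, 0, 0, 0, 0, 9, 0]

slow=0 fast=0: a[fast]=3≠0 swap→a[0]=3, slow++,fast++
slow=1 fast=1: a[fast]=0, fast++
slow=1 fast=2: a[fast]=0, fast++
slow=1 fast=3: a[fast]=0, fast++
slow=1 fast=4: a[fast]=1≠0 swap→a[1]=1, slow++,fast++
slow=2 fast=5: a[fast]=0, fast++
slow=2 fast=6: a[fast]=0, fast++
slow=2 fast=7: a[fast]=0, fast++
slow=2 fast=8: a[fast]=0, fast++
slow=2 fast=9: a[fast]=0, fast++
slow=2 fast=10: a[fast]=0, fast++
slow=2 fast=11: a[fast]=0, fast++
slow=2 fast=12: a[fast]=0, fast++
slow=2 fast=13: a[fast]=7≠0 swap→a[2]=7, slow++,fast++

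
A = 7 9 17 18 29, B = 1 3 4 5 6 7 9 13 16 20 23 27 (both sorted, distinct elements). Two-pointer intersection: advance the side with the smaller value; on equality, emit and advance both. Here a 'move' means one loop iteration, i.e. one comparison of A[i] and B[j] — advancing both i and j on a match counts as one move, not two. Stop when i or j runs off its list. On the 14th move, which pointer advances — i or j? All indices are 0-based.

[i=0,j=0] 7>1 → j++
[i=0,j=1] 7>3 → j++
[i=0,j=2] 7>4 → j++
[i=0,j=3] 7>5 → j++
[i=0,j=4] 7>6 → j++
[i=0,j=5] 7==7 emit → i++,j++
[i=1,j=6] 9==9 emit → i++,j++
[i=2,j=7] 17>13 → j++
[i=2,j=8] 17>16 → j++
[i=2,j=9] 17<20 → i++
[i=3,j=9] 18<20 → i++
[i=4,j=9] 29>20 → j++
[i=4,j=10] 29>23 → j++
[i=4,j=11] 29>27 → j++

j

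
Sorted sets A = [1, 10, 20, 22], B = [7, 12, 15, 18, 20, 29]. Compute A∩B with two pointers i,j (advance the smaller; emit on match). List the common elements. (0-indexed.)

i=0 j=0: 1<7, i++
i=1 j=0: 10>7, j++
i=1 j=1: 10<12, i++
i=2 j=1: 20>12, j++
i=2 j=2: 20>15, j++
i=2 j=3: 20>18, j++
i=2 j=4: 20==20 emit, i++,j++
i=3 j=5: 22<29, i++

intersection = [20]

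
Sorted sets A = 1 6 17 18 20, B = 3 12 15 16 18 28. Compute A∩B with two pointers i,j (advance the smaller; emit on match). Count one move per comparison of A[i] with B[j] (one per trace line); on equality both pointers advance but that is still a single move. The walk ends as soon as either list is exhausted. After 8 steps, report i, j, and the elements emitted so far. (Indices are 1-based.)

[i=1,j=1] 1<3 → i++
[i=2,j=1] 6>3 → j++
[i=2,j=2] 6<12 → i++
[i=3,j=2] 17>12 → j++
[i=3,j=3] 17>15 → j++
[i=3,j=4] 17>16 → j++
[i=3,j=5] 17<18 → i++
[i=4,j=5] 18==18 emit → i++,j++

i=5, j=6, emitted=[18]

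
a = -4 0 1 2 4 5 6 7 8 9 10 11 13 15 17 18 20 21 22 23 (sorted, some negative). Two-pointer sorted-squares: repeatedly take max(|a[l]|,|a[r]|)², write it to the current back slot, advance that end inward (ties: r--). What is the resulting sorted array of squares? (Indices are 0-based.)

[0, 1, 4, 16, 16, 25, 36, 49, 64, 81, 100, 121, 169, 225, 289, 324, 400, 441, 484, 529]

[0,19] |-4|<=|23| out[19]=529 → r--
[0,18] |-4|<=|22| out[18]=484 → r--
[0,17] |-4|<=|21| out[17]=441 → r--
[0,16] |-4|<=|20| out[16]=400 → r--
[0,15] |-4|<=|18| out[15]=324 → r--
[0,14] |-4|<=|17| out[14]=289 → r--
[0,13] |-4|<=|15| out[13]=225 → r--
[0,12] |-4|<=|13| out[12]=169 → r--
[0,11] |-4|<=|11| out[11]=121 → r--
[0,10] |-4|<=|10| out[10]=100 → r--
[0,9] |-4|<=|9| out[9]=81 → r--
[0,8] |-4|<=|8| out[8]=64 → r--
[0,7] |-4|<=|7| out[7]=49 → r--
[0,6] |-4|<=|6| out[6]=36 → r--
[0,5] |-4|<=|5| out[5]=25 → r--
[0,4] |-4|<=|4| out[4]=16 → r--
[0,3] |-4|>|2| out[3]=16 → l++
[1,3] |0|<=|2| out[2]=4 → r--
[1,2] |0|<=|1| out[1]=1 → r--
[1,1] |0|<=|0| out[0]=0 → r--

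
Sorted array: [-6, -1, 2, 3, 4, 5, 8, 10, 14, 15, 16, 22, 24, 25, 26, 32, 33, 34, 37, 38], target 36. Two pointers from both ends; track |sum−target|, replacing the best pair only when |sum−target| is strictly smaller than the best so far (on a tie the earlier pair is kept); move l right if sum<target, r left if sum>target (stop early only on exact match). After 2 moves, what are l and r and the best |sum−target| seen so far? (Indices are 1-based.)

l=2, r=19, best |Δ|=1

[1,20] -6+38=32 d=4 * → l++
[2,20] -1+38=37 d=1 * → r--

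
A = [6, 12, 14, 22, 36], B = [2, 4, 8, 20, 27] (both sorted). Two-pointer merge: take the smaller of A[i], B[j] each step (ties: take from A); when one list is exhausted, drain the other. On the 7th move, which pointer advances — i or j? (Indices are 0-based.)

j

i=0 j=0: A[i]=6>B[j]=2 take 2, j++
i=0 j=1: A[i]=6>B[j]=4 take 4, j++
i=0 j=2: A[i]=6<=B[j]=8 take 6, i++
i=1 j=2: A[i]=12>B[j]=8 take 8, j++
i=1 j=3: A[i]=12<=B[j]=20 take 12, i++
i=2 j=3: A[i]=14<=B[j]=20 take 14, i++
i=3 j=3: A[i]=22>B[j]=20 take 20, j++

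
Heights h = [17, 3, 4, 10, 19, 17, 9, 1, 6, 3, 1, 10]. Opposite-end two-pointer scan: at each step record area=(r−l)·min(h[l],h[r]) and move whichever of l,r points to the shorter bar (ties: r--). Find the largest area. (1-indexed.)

[1,12] min(17,10)*11=110 best=110 * → r--
[1,11] min(17,1)*10=10 best=110 → r--
[1,10] min(17,3)*9=27 best=110 → r--
[1,9] min(17,6)*8=48 best=110 → r--
[1,8] min(17,1)*7=7 best=110 → r--
[1,7] min(17,9)*6=54 best=110 → r--
[1,6] min(17,17)*5=85 best=110 → r--
[1,5] min(17,19)*4=68 best=110 → l++
[2,5] min(3,19)*3=9 best=110 → l++
[3,5] min(4,19)*2=8 best=110 → l++
[4,5] min(10,19)*1=10 best=110 → l++

max area = 110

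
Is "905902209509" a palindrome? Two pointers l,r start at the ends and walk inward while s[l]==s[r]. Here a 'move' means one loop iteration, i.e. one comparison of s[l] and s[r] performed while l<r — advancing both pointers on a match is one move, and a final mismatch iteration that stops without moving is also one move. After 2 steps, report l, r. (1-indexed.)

[1,12] '9'=='9' → l++,r--
[2,11] '0'=='0' → l++,r--

l=3, r=10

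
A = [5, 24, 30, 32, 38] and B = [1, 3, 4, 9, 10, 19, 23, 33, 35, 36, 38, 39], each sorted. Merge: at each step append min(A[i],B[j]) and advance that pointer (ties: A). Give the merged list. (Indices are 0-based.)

[i=0,j=0] A[i]=5>B[j]=1 take 1 → j++
[i=0,j=1] A[i]=5>B[j]=3 take 3 → j++
[i=0,j=2] A[i]=5>B[j]=4 take 4 → j++
[i=0,j=3] A[i]=5<=B[j]=9 take 5 → i++
[i=1,j=3] A[i]=24>B[j]=9 take 9 → j++
[i=1,j=4] A[i]=24>B[j]=10 take 10 → j++
[i=1,j=5] A[i]=24>B[j]=19 take 19 → j++
[i=1,j=6] A[i]=24>B[j]=23 take 23 → j++
[i=1,j=7] A[i]=24<=B[j]=33 take 24 → i++
[i=2,j=7] A[i]=30<=B[j]=33 take 30 → i++
[i=3,j=7] A[i]=32<=B[j]=33 take 32 → i++
[i=4,j=7] A[i]=38>B[j]=33 take 33 → j++
[i=4,j=8] A[i]=38>B[j]=35 take 35 → j++
[i=4,j=9] A[i]=38>B[j]=36 take 36 → j++
[i=4,j=10] A[i]=38<=B[j]=38 take 38 → i++
[i=5,j=10] A done, take B[j]=38 → j++
[i=5,j=11] A done, take B[j]=39 → j++

[1, 3, 4, 5, 9, 10, 19, 23, 24, 30, 32, 33, 35, 36, 38, 38, 39]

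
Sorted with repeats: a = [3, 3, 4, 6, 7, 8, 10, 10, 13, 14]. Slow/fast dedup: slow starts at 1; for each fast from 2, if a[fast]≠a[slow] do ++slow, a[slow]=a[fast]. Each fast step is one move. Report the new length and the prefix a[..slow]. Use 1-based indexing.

length 8; prefix = [3, 4, 6, 7, 8, 10, 13, 14]

(s=1,f=2) a[fast]=3=a[slow] dup → fast++
(s=1,f=3) a[fast]=4≠a[slow]=3 write a[2]=4 → slow++,fast++
(s=2,f=4) a[fast]=6≠a[slow]=4 write a[3]=6 → slow++,fast++
(s=3,f=5) a[fast]=7≠a[slow]=6 write a[4]=7 → slow++,fast++
(s=4,f=6) a[fast]=8≠a[slow]=7 write a[5]=8 → slow++,fast++
(s=5,f=7) a[fast]=10≠a[slow]=8 write a[6]=10 → slow++,fast++
(s=6,f=8) a[fast]=10=a[slow] dup → fast++
(s=6,f=9) a[fast]=13≠a[slow]=10 write a[7]=13 → slow++,fast++
(s=7,f=10) a[fast]=14≠a[slow]=13 write a[8]=14 → slow++,fast++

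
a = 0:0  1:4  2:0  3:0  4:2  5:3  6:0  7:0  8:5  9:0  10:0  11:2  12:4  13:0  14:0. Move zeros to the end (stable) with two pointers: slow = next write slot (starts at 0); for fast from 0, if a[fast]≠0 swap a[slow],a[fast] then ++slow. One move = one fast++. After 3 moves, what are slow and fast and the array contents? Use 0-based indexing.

slow=1, fast=3, a=[4, 0, 0, 0, 2, 3, 0, 0, 5, 0, 0, 2, 4, 0, 0]

(s=0,f=0) a[fast]=0 → fast++
(s=0,f=1) a[fast]=4≠0 swap→a[0]=4 → slow++,fast++
(s=1,f=2) a[fast]=0 → fast++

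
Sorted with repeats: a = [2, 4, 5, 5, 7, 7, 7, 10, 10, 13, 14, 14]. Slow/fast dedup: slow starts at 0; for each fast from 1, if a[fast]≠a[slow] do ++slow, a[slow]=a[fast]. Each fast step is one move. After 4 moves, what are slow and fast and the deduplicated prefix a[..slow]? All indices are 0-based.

slow=3, fast=5, prefix=[2, 4, 5, 7]

(s=0,f=1) a[fast]=4≠a[slow]=2 write a[1]=4 → slow++,fast++
(s=1,f=2) a[fast]=5≠a[slow]=4 write a[2]=5 → slow++,fast++
(s=2,f=3) a[fast]=5=a[slow] dup → fast++
(s=2,f=4) a[fast]=7≠a[slow]=5 write a[3]=7 → slow++,fast++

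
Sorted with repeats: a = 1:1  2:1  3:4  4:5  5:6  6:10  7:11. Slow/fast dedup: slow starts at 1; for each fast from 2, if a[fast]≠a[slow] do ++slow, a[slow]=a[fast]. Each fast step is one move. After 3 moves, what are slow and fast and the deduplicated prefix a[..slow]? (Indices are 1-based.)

slow=1 fast=2: a[fast]=1=a[slow] dup, fast++
slow=1 fast=3: a[fast]=4≠a[slow]=1 write a[2]=4, slow++,fast++
slow=2 fast=4: a[fast]=5≠a[slow]=4 write a[3]=5, slow++,fast++

slow=3, fast=5, prefix=[1, 4, 5]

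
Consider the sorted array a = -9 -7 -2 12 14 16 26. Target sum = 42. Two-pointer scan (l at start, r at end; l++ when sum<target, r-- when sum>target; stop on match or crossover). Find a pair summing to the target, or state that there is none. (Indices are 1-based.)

(16, 26)

[1,7] -9+26=17 <42 → l++
[2,7] -7+26=19 <42 → l++
[3,7] -2+26=24 <42 → l++
[4,7] 12+26=38 <42 → l++
[5,7] 14+26=40 <42 → l++
[6,7] 16+26=42 → found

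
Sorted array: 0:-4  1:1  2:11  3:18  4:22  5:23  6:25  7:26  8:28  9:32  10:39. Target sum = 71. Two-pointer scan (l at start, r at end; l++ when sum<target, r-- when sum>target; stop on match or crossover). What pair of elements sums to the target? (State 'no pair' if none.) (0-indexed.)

l=0 r=10: -4+39=35 <71, l++
l=1 r=10: 1+39=40 <71, l++
l=2 r=10: 11+39=50 <71, l++
l=3 r=10: 18+39=57 <71, l++
l=4 r=10: 22+39=61 <71, l++
l=5 r=10: 23+39=62 <71, l++
l=6 r=10: 25+39=64 <71, l++
l=7 r=10: 26+39=65 <71, l++
l=8 r=10: 28+39=67 <71, l++
l=9 r=10: 32+39=71, found

(32, 39)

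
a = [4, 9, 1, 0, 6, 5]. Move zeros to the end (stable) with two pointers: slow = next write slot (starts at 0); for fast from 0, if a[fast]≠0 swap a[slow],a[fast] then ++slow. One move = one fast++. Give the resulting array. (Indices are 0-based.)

[4, 9, 1, 6, 5, 0]

slow=0 fast=0: a[fast]=4≠0 swap→a[0]=4, slow++,fast++
slow=1 fast=1: a[fast]=9≠0 swap→a[1]=9, slow++,fast++
slow=2 fast=2: a[fast]=1≠0 swap→a[2]=1, slow++,fast++
slow=3 fast=3: a[fast]=0, fast++
slow=3 fast=4: a[fast]=6≠0 swap→a[3]=6, slow++,fast++
slow=4 fast=5: a[fast]=5≠0 swap→a[4]=5, slow++,fast++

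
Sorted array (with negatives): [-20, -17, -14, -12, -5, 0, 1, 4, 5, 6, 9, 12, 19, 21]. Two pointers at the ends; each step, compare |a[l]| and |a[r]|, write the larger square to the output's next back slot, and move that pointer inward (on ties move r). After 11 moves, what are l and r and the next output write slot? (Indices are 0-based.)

[0,13] |-20|<=|21| out[13]=441 → r--
[0,12] |-20|>|19| out[12]=400 → l++
[1,12] |-17|<=|19| out[11]=361 → r--
[1,11] |-17|>|12| out[10]=289 → l++
[2,11] |-14|>|12| out[9]=196 → l++
[3,11] |-12|<=|12| out[8]=144 → r--
[3,10] |-12|>|9| out[7]=144 → l++
[4,10] |-5|<=|9| out[6]=81 → r--
[4,9] |-5|<=|6| out[5]=36 → r--
[4,8] |-5|<=|5| out[4]=25 → r--
[4,7] |-5|>|4| out[3]=25 → l++

l=5, r=7, next write slot=2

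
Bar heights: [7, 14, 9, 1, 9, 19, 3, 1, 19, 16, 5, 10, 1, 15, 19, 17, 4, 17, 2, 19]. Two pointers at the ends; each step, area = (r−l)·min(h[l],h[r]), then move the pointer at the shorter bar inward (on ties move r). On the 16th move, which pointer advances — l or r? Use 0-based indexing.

l=0 r=19: min(7,19)*19=133 best=133 *, l++
l=1 r=19: min(14,19)*18=252 best=252 *, l++
l=2 r=19: min(9,19)*17=153 best=252, l++
l=3 r=19: min(1,19)*16=16 best=252, l++
l=4 r=19: min(9,19)*15=135 best=252, l++
l=5 r=19: min(19,19)*14=266 best=266 *, r--
l=5 r=18: min(19,2)*13=26 best=266, r--
l=5 r=17: min(19,17)*12=204 best=266, r--
l=5 r=16: min(19,4)*11=44 best=266, r--
l=5 r=15: min(19,17)*10=170 best=266, r--
l=5 r=14: min(19,19)*9=171 best=266, r--
l=5 r=13: min(19,15)*8=120 best=266, r--
l=5 r=12: min(19,1)*7=7 best=266, r--
l=5 r=11: min(19,10)*6=60 best=266, r--
l=5 r=10: min(19,5)*5=25 best=266, r--
l=5 r=9: min(19,16)*4=64 best=266, r--

r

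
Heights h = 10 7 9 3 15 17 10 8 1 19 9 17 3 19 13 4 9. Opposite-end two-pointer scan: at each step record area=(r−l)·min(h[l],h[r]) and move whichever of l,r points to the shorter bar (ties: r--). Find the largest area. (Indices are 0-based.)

l=0 r=16: min(10,9)*16=144 best=144 *, r--
l=0 r=15: min(10,4)*15=60 best=144, r--
l=0 r=14: min(10,13)*14=140 best=144, l++
l=1 r=14: min(7,13)*13=91 best=144, l++
l=2 r=14: min(9,13)*12=108 best=144, l++
l=3 r=14: min(3,13)*11=33 best=144, l++
l=4 r=14: min(15,13)*10=130 best=144, r--
l=4 r=13: min(15,19)*9=135 best=144, l++
l=5 r=13: min(17,19)*8=136 best=144, l++
l=6 r=13: min(10,19)*7=70 best=144, l++
l=7 r=13: min(8,19)*6=48 best=144, l++
l=8 r=13: min(1,19)*5=5 best=144, l++
l=9 r=13: min(19,19)*4=76 best=144, r--
l=9 r=12: min(19,3)*3=9 best=144, r--
l=9 r=11: min(19,17)*2=34 best=144, r--
l=9 r=10: min(19,9)*1=9 best=144, r--

max area = 144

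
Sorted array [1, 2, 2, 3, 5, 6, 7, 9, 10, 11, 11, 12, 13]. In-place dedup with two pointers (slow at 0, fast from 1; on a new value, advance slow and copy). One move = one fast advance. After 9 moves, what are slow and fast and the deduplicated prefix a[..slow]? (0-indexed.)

slow=8, fast=10, prefix=[1, 2, 3, 5, 6, 7, 9, 10, 11]

slow=0 fast=1: a[fast]=2≠a[slow]=1 write a[1]=2, slow++,fast++
slow=1 fast=2: a[fast]=2=a[slow] dup, fast++
slow=1 fast=3: a[fast]=3≠a[slow]=2 write a[2]=3, slow++,fast++
slow=2 fast=4: a[fast]=5≠a[slow]=3 write a[3]=5, slow++,fast++
slow=3 fast=5: a[fast]=6≠a[slow]=5 write a[4]=6, slow++,fast++
slow=4 fast=6: a[fast]=7≠a[slow]=6 write a[5]=7, slow++,fast++
slow=5 fast=7: a[fast]=9≠a[slow]=7 write a[6]=9, slow++,fast++
slow=6 fast=8: a[fast]=10≠a[slow]=9 write a[7]=10, slow++,fast++
slow=7 fast=9: a[fast]=11≠a[slow]=10 write a[8]=11, slow++,fast++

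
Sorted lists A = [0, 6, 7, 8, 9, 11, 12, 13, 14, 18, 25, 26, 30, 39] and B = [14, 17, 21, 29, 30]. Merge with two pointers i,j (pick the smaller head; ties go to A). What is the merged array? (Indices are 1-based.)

[0, 6, 7, 8, 9, 11, 12, 13, 14, 14, 17, 18, 21, 25, 26, 29, 30, 30, 39]

[i=1,j=1] A[i]=0<=B[j]=14 take 0 → i++
[i=2,j=1] A[i]=6<=B[j]=14 take 6 → i++
[i=3,j=1] A[i]=7<=B[j]=14 take 7 → i++
[i=4,j=1] A[i]=8<=B[j]=14 take 8 → i++
[i=5,j=1] A[i]=9<=B[j]=14 take 9 → i++
[i=6,j=1] A[i]=11<=B[j]=14 take 11 → i++
[i=7,j=1] A[i]=12<=B[j]=14 take 12 → i++
[i=8,j=1] A[i]=13<=B[j]=14 take 13 → i++
[i=9,j=1] A[i]=14<=B[j]=14 take 14 → i++
[i=10,j=1] A[i]=18>B[j]=14 take 14 → j++
[i=10,j=2] A[i]=18>B[j]=17 take 17 → j++
[i=10,j=3] A[i]=18<=B[j]=21 take 18 → i++
[i=11,j=3] A[i]=25>B[j]=21 take 21 → j++
[i=11,j=4] A[i]=25<=B[j]=29 take 25 → i++
[i=12,j=4] A[i]=26<=B[j]=29 take 26 → i++
[i=13,j=4] A[i]=30>B[j]=29 take 29 → j++
[i=13,j=5] A[i]=30<=B[j]=30 take 30 → i++
[i=14,j=5] A[i]=39>B[j]=30 take 30 → j++
[i=14,j=6] B done, take A[i]=39 → i++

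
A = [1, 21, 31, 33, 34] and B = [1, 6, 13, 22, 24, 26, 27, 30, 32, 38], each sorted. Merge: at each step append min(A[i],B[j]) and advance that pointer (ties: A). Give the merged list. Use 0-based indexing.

[1, 1, 6, 13, 21, 22, 24, 26, 27, 30, 31, 32, 33, 34, 38]

[i=0,j=0] A[i]=1<=B[j]=1 take 1 → i++
[i=1,j=0] A[i]=21>B[j]=1 take 1 → j++
[i=1,j=1] A[i]=21>B[j]=6 take 6 → j++
[i=1,j=2] A[i]=21>B[j]=13 take 13 → j++
[i=1,j=3] A[i]=21<=B[j]=22 take 21 → i++
[i=2,j=3] A[i]=31>B[j]=22 take 22 → j++
[i=2,j=4] A[i]=31>B[j]=24 take 24 → j++
[i=2,j=5] A[i]=31>B[j]=26 take 26 → j++
[i=2,j=6] A[i]=31>B[j]=27 take 27 → j++
[i=2,j=7] A[i]=31>B[j]=30 take 30 → j++
[i=2,j=8] A[i]=31<=B[j]=32 take 31 → i++
[i=3,j=8] A[i]=33>B[j]=32 take 32 → j++
[i=3,j=9] A[i]=33<=B[j]=38 take 33 → i++
[i=4,j=9] A[i]=34<=B[j]=38 take 34 → i++
[i=5,j=9] A done, take B[j]=38 → j++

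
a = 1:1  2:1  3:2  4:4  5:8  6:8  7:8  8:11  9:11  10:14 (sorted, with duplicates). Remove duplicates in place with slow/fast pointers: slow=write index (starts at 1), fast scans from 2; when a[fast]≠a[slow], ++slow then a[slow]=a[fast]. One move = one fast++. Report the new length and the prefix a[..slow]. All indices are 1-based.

length 6; prefix = [1, 2, 4, 8, 11, 14]

slow=1 fast=2: a[fast]=1=a[slow] dup, fast++
slow=1 fast=3: a[fast]=2≠a[slow]=1 write a[2]=2, slow++,fast++
slow=2 fast=4: a[fast]=4≠a[slow]=2 write a[3]=4, slow++,fast++
slow=3 fast=5: a[fast]=8≠a[slow]=4 write a[4]=8, slow++,fast++
slow=4 fast=6: a[fast]=8=a[slow] dup, fast++
slow=4 fast=7: a[fast]=8=a[slow] dup, fast++
slow=4 fast=8: a[fast]=11≠a[slow]=8 write a[5]=11, slow++,fast++
slow=5 fast=9: a[fast]=11=a[slow] dup, fast++
slow=5 fast=10: a[fast]=14≠a[slow]=11 write a[6]=14, slow++,fast++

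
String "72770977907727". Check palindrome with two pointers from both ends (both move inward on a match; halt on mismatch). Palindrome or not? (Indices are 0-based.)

[0,13] '7'=='7' → l++,r--
[1,12] '2'=='2' → l++,r--
[2,11] '7'=='7' → l++,r--
[3,10] '7'=='7' → l++,r--
[4,9] '0'=='0' → l++,r--
[5,8] '9'=='9' → l++,r--
[6,7] '7'=='7' → l++,r--

palindrome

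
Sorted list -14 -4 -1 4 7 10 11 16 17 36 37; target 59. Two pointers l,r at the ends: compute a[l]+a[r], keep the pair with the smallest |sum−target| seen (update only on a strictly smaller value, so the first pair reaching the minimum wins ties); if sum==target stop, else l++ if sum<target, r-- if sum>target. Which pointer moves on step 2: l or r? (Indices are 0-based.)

[0,10] -14+37=23 d=36 * → l++
[1,10] -4+37=33 d=26 * → l++

l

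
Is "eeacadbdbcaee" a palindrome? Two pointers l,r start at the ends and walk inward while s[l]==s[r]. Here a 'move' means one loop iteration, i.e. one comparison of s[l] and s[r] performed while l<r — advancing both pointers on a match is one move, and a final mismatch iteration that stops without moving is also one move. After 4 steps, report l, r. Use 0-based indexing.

l=4, r=8

l=0 r=12: 'e'=='e', l++,r--
l=1 r=11: 'e'=='e', l++,r--
l=2 r=10: 'a'=='a', l++,r--
l=3 r=9: 'c'=='c', l++,r--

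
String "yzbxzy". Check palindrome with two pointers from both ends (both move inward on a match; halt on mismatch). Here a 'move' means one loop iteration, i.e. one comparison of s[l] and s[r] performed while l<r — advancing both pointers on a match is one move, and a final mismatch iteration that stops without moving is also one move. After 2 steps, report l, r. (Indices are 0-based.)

l=0 r=5: 'y'=='y', l++,r--
l=1 r=4: 'z'=='z', l++,r--

l=2, r=3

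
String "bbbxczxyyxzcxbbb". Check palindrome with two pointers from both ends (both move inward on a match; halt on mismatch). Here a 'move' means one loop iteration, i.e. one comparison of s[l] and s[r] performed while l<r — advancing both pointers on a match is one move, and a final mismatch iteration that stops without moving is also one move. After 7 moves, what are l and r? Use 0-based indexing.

l=7, r=8

l=0 r=15: 'b'=='b', l++,r--
l=1 r=14: 'b'=='b', l++,r--
l=2 r=13: 'b'=='b', l++,r--
l=3 r=12: 'x'=='x', l++,r--
l=4 r=11: 'c'=='c', l++,r--
l=5 r=10: 'z'=='z', l++,r--
l=6 r=9: 'x'=='x', l++,r--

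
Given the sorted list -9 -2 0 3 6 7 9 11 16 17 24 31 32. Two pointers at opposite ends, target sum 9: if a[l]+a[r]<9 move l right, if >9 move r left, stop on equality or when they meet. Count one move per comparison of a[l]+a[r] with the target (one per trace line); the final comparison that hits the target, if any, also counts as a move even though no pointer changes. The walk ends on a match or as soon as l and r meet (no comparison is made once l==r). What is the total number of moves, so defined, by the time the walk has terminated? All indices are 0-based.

l=0 r=12: -9+32=23 >9, r--
l=0 r=11: -9+31=22 >9, r--
l=0 r=10: -9+24=15 >9, r--
l=0 r=9: -9+17=8 <9, l++
l=1 r=9: -2+17=15 >9, r--
l=1 r=8: -2+16=14 >9, r--
l=1 r=7: -2+11=9, found

7 moves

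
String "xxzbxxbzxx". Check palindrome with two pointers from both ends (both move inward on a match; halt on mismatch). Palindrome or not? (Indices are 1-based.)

l=1 r=10: 'x'=='x', l++,r--
l=2 r=9: 'x'=='x', l++,r--
l=3 r=8: 'z'=='z', l++,r--
l=4 r=7: 'b'=='b', l++,r--
l=5 r=6: 'x'=='x', l++,r--

palindrome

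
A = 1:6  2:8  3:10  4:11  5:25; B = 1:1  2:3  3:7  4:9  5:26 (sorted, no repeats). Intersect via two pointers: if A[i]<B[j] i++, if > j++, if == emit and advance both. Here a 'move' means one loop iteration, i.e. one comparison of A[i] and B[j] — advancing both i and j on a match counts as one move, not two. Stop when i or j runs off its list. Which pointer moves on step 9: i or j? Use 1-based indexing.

i

i=1 j=1: 6>1, j++
i=1 j=2: 6>3, j++
i=1 j=3: 6<7, i++
i=2 j=3: 8>7, j++
i=2 j=4: 8<9, i++
i=3 j=4: 10>9, j++
i=3 j=5: 10<26, i++
i=4 j=5: 11<26, i++
i=5 j=5: 25<26, i++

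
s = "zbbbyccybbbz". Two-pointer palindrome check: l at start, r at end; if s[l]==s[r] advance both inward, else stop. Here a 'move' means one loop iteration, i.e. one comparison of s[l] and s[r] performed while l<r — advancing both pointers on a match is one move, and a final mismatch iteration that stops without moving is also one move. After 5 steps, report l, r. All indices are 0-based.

[0,11] 'z'=='z' → l++,r--
[1,10] 'b'=='b' → l++,r--
[2,9] 'b'=='b' → l++,r--
[3,8] 'b'=='b' → l++,r--
[4,7] 'y'=='y' → l++,r--

l=5, r=6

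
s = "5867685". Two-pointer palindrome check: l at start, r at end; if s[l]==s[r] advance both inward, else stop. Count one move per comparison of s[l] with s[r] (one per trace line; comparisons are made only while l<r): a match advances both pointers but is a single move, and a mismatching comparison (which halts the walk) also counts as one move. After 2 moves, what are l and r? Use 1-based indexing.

l=3, r=5

l=1 r=7: '5'=='5', l++,r--
l=2 r=6: '8'=='8', l++,r--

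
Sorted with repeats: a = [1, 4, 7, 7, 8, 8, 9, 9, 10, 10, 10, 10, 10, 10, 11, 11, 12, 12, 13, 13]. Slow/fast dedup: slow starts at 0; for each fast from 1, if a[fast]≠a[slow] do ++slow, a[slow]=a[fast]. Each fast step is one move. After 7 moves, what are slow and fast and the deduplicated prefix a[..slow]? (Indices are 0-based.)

(s=0,f=1) a[fast]=4≠a[slow]=1 write a[1]=4 → slow++,fast++
(s=1,f=2) a[fast]=7≠a[slow]=4 write a[2]=7 → slow++,fast++
(s=2,f=3) a[fast]=7=a[slow] dup → fast++
(s=2,f=4) a[fast]=8≠a[slow]=7 write a[3]=8 → slow++,fast++
(s=3,f=5) a[fast]=8=a[slow] dup → fast++
(s=3,f=6) a[fast]=9≠a[slow]=8 write a[4]=9 → slow++,fast++
(s=4,f=7) a[fast]=9=a[slow] dup → fast++

slow=4, fast=8, prefix=[1, 4, 7, 8, 9]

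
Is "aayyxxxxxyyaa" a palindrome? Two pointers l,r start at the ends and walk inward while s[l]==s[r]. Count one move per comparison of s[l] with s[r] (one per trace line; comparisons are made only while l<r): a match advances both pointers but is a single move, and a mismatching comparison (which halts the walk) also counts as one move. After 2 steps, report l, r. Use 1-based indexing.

l=1 r=13: 'a'=='a', l++,r--
l=2 r=12: 'a'=='a', l++,r--

l=3, r=11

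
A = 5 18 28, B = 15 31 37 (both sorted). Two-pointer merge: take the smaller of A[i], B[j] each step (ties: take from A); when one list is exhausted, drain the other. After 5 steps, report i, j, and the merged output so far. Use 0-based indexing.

[i=0,j=0] A[i]=5<=B[j]=15 take 5 → i++
[i=1,j=0] A[i]=18>B[j]=15 take 15 → j++
[i=1,j=1] A[i]=18<=B[j]=31 take 18 → i++
[i=2,j=1] A[i]=28<=B[j]=31 take 28 → i++
[i=3,j=1] A done, take B[j]=31 → j++

i=3, j=2, merged so far=[5, 15, 18, 28, 31]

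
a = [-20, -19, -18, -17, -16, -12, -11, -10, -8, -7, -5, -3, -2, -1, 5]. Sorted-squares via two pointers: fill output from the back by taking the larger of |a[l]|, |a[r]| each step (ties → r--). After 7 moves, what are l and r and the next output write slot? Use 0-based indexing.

[0,14] |-20|>|5| out[14]=400 → l++
[1,14] |-19|>|5| out[13]=361 → l++
[2,14] |-18|>|5| out[12]=324 → l++
[3,14] |-17|>|5| out[11]=289 → l++
[4,14] |-16|>|5| out[10]=256 → l++
[5,14] |-12|>|5| out[9]=144 → l++
[6,14] |-11|>|5| out[8]=121 → l++

l=7, r=14, next write slot=7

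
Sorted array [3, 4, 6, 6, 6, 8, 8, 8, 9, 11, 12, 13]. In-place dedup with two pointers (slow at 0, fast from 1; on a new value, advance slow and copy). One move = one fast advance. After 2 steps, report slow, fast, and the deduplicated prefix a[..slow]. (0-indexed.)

slow=0 fast=1: a[fast]=4≠a[slow]=3 write a[1]=4, slow++,fast++
slow=1 fast=2: a[fast]=6≠a[slow]=4 write a[2]=6, slow++,fast++

slow=2, fast=3, prefix=[3, 4, 6]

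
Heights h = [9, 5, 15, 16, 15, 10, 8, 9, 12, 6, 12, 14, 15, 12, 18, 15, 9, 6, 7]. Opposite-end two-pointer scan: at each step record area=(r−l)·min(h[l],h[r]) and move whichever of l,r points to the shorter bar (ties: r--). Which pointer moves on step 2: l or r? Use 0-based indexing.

r

[0,18] min(9,7)*18=126 best=126 * → r--
[0,17] min(9,6)*17=102 best=126 → r--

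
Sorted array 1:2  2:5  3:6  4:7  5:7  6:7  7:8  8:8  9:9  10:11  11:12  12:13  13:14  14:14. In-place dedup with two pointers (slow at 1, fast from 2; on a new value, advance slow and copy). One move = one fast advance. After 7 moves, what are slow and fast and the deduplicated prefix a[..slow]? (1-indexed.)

(s=1,f=2) a[fast]=5≠a[slow]=2 write a[2]=5 → slow++,fast++
(s=2,f=3) a[fast]=6≠a[slow]=5 write a[3]=6 → slow++,fast++
(s=3,f=4) a[fast]=7≠a[slow]=6 write a[4]=7 → slow++,fast++
(s=4,f=5) a[fast]=7=a[slow] dup → fast++
(s=4,f=6) a[fast]=7=a[slow] dup → fast++
(s=4,f=7) a[fast]=8≠a[slow]=7 write a[5]=8 → slow++,fast++
(s=5,f=8) a[fast]=8=a[slow] dup → fast++

slow=5, fast=9, prefix=[2, 5, 6, 7, 8]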